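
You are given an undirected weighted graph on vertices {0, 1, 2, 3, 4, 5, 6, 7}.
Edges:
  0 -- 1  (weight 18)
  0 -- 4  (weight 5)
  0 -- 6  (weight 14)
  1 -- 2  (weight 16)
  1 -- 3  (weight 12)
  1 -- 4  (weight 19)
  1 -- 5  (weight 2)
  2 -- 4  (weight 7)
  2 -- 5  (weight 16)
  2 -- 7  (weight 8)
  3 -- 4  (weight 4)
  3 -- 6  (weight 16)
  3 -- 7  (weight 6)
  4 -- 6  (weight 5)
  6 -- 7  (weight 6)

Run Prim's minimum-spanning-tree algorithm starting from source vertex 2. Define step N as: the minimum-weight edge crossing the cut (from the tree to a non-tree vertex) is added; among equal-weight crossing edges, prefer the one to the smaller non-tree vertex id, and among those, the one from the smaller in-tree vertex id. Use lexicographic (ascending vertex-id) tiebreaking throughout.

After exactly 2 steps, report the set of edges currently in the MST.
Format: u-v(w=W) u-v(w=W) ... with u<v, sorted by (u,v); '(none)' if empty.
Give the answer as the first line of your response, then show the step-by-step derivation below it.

2-4(w=7) 3-4(w=4)

step 1: add edge 2-4 (w=7); MST = {2-4(w=7)}
step 2: add edge 3-4 (w=4); MST = {2-4(w=7) 3-4(w=4)}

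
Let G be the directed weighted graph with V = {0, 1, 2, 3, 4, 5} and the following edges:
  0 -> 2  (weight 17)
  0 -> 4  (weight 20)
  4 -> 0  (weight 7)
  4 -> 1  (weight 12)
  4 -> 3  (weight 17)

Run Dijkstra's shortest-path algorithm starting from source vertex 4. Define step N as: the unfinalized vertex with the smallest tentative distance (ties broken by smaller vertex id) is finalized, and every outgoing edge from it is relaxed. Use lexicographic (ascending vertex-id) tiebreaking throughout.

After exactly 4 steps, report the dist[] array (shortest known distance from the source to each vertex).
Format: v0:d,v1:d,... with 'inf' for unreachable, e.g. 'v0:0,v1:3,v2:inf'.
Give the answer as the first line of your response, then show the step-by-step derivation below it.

v0:7,v1:12,v2:24,v3:17,v4:0,v5:inf

step 1: dist = v0:7,v1:12,v2:inf,v3:17,v4:0,v5:inf
step 2: dist = v0:7,v1:12,v2:24,v3:17,v4:0,v5:inf
step 3: dist = v0:7,v1:12,v2:24,v3:17,v4:0,v5:inf
step 4: dist = v0:7,v1:12,v2:24,v3:17,v4:0,v5:inf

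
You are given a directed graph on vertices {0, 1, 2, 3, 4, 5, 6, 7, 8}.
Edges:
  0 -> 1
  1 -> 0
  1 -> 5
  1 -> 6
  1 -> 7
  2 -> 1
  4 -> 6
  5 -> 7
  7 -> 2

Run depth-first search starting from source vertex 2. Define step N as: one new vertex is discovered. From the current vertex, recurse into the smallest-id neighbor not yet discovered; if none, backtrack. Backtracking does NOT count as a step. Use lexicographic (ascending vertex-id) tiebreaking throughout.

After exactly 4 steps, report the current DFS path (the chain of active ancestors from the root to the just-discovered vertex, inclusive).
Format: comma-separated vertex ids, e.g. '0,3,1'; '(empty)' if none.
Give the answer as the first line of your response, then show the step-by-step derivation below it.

2,1,5

step 1: discover 2; path=2; order=2
step 2: discover 1; path=2>1; order=2,1
step 3: discover 0; path=2>1>0; order=2,1,0
step 4: discover 5; path=2>1>5; order=2,1,0,5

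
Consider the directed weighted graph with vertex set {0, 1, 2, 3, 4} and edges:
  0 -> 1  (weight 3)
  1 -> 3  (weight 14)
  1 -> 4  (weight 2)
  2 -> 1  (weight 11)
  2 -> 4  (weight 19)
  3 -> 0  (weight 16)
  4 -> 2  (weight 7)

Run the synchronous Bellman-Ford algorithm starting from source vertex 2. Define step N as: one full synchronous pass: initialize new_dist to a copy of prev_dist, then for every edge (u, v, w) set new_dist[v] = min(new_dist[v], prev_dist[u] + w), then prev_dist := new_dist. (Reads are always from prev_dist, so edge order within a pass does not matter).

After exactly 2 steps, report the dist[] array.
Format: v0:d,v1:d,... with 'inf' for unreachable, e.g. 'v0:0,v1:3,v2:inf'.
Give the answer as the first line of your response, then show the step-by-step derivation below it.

v0:inf,v1:11,v2:0,v3:25,v4:13

step 1: dist = v0:inf,v1:11,v2:0,v3:inf,v4:19
step 2: dist = v0:inf,v1:11,v2:0,v3:25,v4:13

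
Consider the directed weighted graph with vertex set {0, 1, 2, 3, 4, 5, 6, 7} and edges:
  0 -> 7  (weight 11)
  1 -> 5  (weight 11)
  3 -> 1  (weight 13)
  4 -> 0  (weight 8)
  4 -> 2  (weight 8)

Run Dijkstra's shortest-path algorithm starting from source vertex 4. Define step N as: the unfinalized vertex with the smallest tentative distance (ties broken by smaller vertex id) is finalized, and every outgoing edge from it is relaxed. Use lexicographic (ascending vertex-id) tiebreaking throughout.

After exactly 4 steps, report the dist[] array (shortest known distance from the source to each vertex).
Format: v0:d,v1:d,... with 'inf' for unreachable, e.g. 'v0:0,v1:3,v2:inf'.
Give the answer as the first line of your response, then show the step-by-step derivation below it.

v0:8,v1:inf,v2:8,v3:inf,v4:0,v5:inf,v6:inf,v7:19

step 1: dist = v0:8,v1:inf,v2:8,v3:inf,v4:0,v5:inf,v6:inf,v7:inf
step 2: dist = v0:8,v1:inf,v2:8,v3:inf,v4:0,v5:inf,v6:inf,v7:19
step 3: dist = v0:8,v1:inf,v2:8,v3:inf,v4:0,v5:inf,v6:inf,v7:19
step 4: dist = v0:8,v1:inf,v2:8,v3:inf,v4:0,v5:inf,v6:inf,v7:19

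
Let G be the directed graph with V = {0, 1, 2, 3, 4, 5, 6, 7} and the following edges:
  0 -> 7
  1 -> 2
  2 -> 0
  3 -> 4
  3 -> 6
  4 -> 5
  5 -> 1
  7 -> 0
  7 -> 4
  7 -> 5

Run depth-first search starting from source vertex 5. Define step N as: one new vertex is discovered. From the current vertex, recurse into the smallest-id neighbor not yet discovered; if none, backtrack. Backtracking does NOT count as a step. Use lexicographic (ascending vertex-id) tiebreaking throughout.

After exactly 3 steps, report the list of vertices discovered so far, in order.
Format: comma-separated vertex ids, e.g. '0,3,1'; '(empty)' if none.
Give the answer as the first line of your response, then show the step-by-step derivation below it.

5,1,2

step 1: discover 5; path=5; order=5
step 2: discover 1; path=5>1; order=5,1
step 3: discover 2; path=5>1>2; order=5,1,2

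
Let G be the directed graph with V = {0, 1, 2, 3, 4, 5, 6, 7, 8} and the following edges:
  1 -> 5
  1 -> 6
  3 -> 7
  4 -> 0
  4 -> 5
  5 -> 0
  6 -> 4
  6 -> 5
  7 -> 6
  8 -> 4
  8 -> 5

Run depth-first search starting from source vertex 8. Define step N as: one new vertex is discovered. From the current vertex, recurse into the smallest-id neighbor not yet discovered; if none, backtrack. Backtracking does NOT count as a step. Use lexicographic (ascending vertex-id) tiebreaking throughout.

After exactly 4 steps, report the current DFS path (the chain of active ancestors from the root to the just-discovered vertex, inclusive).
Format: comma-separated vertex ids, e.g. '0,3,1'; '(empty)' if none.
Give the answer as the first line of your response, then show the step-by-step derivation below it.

8,4,5

step 1: discover 8; path=8; order=8
step 2: discover 4; path=8>4; order=8,4
step 3: discover 0; path=8>4>0; order=8,4,0
step 4: discover 5; path=8>4>5; order=8,4,0,5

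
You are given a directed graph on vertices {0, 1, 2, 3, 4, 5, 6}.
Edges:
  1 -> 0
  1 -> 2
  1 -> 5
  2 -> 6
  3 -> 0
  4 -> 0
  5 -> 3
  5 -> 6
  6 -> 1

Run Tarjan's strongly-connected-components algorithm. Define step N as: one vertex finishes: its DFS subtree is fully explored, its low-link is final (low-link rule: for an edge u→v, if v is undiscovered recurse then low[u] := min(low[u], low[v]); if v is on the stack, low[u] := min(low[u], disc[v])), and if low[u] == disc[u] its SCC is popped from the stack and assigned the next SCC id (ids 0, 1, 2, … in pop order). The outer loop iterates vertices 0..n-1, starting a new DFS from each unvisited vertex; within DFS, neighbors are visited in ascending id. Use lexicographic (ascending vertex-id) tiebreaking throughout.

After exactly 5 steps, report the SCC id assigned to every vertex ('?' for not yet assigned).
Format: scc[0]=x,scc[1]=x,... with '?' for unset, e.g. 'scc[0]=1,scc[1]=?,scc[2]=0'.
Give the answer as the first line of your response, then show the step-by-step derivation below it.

scc[0]=0,scc[1]=?,scc[2]=?,scc[3]=1,scc[4]=?,scc[5]=?,scc[6]=?

step 1: low=(low[0]=0,low[1]=?,low[2]=?,low[3]=?,low[4]=?,low[5]=?,low[6]=?); scc=(scc[0]=0,scc[1]=?,scc[2]=?,scc[3]=?,scc[4]=?,scc[5]=?,scc[6]=?)
step 2: low=(low[0]=0,low[1]=1,low[2]=2,low[3]=?,low[4]=?,low[5]=?,low[6]=1); scc=(scc[0]=0,scc[1]=?,scc[2]=?,scc[3]=?,scc[4]=?,scc[5]=?,scc[6]=?)
step 3: low=(low[0]=0,low[1]=1,low[2]=1,low[3]=?,low[4]=?,low[5]=?,low[6]=1); scc=(scc[0]=0,scc[1]=?,scc[2]=?,scc[3]=?,scc[4]=?,scc[5]=?,scc[6]=?)
step 4: low=(low[0]=0,low[1]=1,low[2]=1,low[3]=5,low[4]=?,low[5]=4,low[6]=1); scc=(scc[0]=0,scc[1]=?,scc[2]=?,scc[3]=1,scc[4]=?,scc[5]=?,scc[6]=?)
step 5: low=(low[0]=0,low[1]=1,low[2]=1,low[3]=5,low[4]=?,low[5]=3,low[6]=1); scc=(scc[0]=0,scc[1]=?,scc[2]=?,scc[3]=1,scc[4]=?,scc[5]=?,scc[6]=?)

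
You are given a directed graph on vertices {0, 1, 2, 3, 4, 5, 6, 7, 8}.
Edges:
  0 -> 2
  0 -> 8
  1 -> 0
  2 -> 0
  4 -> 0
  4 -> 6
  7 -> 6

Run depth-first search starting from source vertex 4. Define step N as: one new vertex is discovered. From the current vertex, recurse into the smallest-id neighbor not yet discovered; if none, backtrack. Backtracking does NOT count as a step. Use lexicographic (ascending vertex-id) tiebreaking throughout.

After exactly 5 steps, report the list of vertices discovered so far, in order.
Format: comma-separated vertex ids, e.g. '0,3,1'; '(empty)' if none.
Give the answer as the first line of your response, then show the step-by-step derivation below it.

4,0,2,8,6

step 1: discover 4; path=4; order=4
step 2: discover 0; path=4>0; order=4,0
step 3: discover 2; path=4>0>2; order=4,0,2
step 4: discover 8; path=4>0>8; order=4,0,2,8
step 5: discover 6; path=4>6; order=4,0,2,8,6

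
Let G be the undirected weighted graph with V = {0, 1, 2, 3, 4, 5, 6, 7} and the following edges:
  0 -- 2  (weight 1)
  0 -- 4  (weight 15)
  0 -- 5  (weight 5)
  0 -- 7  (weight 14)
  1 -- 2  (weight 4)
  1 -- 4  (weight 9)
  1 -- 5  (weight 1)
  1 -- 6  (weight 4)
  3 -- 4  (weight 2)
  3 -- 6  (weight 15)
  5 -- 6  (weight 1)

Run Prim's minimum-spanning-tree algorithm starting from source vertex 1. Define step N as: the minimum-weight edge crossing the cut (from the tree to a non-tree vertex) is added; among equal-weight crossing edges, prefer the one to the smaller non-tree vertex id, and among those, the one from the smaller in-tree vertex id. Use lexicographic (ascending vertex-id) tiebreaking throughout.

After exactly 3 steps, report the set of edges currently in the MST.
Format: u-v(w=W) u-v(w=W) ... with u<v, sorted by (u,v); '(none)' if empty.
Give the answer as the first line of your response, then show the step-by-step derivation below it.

1-2(w=4) 1-5(w=1) 5-6(w=1)

step 1: add edge 1-5 (w=1); MST = {1-5(w=1)}
step 2: add edge 5-6 (w=1); MST = {1-5(w=1) 5-6(w=1)}
step 3: add edge 1-2 (w=4); MST = {1-2(w=4) 1-5(w=1) 5-6(w=1)}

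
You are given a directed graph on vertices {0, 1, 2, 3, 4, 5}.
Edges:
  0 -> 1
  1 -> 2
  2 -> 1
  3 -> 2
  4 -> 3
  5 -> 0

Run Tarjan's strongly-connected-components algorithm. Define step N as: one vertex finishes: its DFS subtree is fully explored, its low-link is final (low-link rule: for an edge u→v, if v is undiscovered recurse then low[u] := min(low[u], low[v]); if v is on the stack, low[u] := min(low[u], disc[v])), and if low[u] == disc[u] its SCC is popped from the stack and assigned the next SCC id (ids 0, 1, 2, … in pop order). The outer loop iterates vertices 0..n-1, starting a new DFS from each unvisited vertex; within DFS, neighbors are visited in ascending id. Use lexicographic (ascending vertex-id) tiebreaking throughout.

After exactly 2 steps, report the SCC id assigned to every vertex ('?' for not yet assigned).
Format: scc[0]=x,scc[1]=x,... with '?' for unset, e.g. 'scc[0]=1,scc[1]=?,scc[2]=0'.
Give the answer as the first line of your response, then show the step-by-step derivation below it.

scc[0]=?,scc[1]=0,scc[2]=0,scc[3]=?,scc[4]=?,scc[5]=?

step 1: low=(low[0]=0,low[1]=1,low[2]=1,low[3]=?,low[4]=?,low[5]=?); scc=(scc[0]=?,scc[1]=?,scc[2]=?,scc[3]=?,scc[4]=?,scc[5]=?)
step 2: low=(low[0]=0,low[1]=1,low[2]=1,low[3]=?,low[4]=?,low[5]=?); scc=(scc[0]=?,scc[1]=0,scc[2]=0,scc[3]=?,scc[4]=?,scc[5]=?)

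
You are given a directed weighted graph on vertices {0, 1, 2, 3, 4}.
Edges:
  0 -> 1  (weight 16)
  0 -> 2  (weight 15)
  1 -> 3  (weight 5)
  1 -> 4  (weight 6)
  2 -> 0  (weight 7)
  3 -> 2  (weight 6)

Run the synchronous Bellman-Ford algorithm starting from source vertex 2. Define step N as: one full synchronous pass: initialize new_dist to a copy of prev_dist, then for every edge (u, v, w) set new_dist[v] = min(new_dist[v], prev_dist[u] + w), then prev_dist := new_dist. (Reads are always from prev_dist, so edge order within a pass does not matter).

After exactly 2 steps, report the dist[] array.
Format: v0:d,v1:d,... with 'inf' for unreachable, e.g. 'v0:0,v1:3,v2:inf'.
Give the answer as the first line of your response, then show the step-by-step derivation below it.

v0:7,v1:23,v2:0,v3:inf,v4:inf

step 1: dist = v0:7,v1:inf,v2:0,v3:inf,v4:inf
step 2: dist = v0:7,v1:23,v2:0,v3:inf,v4:inf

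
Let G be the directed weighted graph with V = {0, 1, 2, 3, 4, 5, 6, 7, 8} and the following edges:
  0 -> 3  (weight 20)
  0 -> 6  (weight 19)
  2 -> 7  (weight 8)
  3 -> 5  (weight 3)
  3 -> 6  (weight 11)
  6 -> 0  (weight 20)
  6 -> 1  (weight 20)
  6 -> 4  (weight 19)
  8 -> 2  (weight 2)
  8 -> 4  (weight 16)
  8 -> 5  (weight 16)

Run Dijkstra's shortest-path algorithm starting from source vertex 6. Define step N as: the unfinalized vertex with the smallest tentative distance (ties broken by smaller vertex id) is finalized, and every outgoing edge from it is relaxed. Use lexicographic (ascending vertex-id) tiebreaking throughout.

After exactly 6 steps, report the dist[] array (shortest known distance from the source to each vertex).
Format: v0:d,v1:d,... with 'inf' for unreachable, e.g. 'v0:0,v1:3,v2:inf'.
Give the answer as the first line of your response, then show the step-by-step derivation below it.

v0:20,v1:20,v2:inf,v3:40,v4:19,v5:43,v6:0,v7:inf,v8:inf

step 1: dist = v0:20,v1:20,v2:inf,v3:inf,v4:19,v5:inf,v6:0,v7:inf,v8:inf
step 2: dist = v0:20,v1:20,v2:inf,v3:inf,v4:19,v5:inf,v6:0,v7:inf,v8:inf
step 3: dist = v0:20,v1:20,v2:inf,v3:40,v4:19,v5:inf,v6:0,v7:inf,v8:inf
step 4: dist = v0:20,v1:20,v2:inf,v3:40,v4:19,v5:inf,v6:0,v7:inf,v8:inf
step 5: dist = v0:20,v1:20,v2:inf,v3:40,v4:19,v5:43,v6:0,v7:inf,v8:inf
step 6: dist = v0:20,v1:20,v2:inf,v3:40,v4:19,v5:43,v6:0,v7:inf,v8:inf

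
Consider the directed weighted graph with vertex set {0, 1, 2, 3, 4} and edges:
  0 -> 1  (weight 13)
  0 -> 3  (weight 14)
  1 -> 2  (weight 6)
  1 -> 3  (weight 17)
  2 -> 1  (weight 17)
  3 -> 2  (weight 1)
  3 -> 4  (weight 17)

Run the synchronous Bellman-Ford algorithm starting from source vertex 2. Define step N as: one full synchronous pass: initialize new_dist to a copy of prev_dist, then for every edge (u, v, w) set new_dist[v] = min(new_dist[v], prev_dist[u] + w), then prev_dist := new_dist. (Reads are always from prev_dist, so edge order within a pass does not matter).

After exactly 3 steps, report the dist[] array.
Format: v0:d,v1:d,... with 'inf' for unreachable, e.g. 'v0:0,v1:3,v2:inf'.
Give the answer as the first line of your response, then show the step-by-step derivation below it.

v0:inf,v1:17,v2:0,v3:34,v4:51

step 1: dist = v0:inf,v1:17,v2:0,v3:inf,v4:inf
step 2: dist = v0:inf,v1:17,v2:0,v3:34,v4:inf
step 3: dist = v0:inf,v1:17,v2:0,v3:34,v4:51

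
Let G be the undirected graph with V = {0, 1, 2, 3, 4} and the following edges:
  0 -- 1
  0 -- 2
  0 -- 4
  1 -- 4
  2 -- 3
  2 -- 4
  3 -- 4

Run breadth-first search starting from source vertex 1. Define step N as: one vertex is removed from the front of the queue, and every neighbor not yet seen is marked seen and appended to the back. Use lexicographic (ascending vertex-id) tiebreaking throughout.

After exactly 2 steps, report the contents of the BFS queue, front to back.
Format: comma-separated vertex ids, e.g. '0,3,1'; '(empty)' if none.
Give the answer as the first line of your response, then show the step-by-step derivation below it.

4,2

step 1: dequeue 1; queue=[0,4]; order=1
step 2: dequeue 0; queue=[4,2]; order=1,0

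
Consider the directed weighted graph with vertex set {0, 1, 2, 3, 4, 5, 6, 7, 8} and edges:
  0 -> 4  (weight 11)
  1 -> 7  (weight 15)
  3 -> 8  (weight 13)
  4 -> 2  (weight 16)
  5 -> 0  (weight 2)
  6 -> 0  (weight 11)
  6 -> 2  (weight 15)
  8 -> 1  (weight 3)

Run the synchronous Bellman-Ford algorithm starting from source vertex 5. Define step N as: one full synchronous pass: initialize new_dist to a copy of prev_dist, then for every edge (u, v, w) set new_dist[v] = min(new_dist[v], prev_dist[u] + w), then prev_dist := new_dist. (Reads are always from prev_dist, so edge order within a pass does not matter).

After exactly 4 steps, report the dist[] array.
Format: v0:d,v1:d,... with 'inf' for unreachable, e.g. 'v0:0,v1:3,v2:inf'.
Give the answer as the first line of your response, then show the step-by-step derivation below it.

v0:2,v1:inf,v2:29,v3:inf,v4:13,v5:0,v6:inf,v7:inf,v8:inf

step 1: dist = v0:2,v1:inf,v2:inf,v3:inf,v4:inf,v5:0,v6:inf,v7:inf,v8:inf
step 2: dist = v0:2,v1:inf,v2:inf,v3:inf,v4:13,v5:0,v6:inf,v7:inf,v8:inf
step 3: dist = v0:2,v1:inf,v2:29,v3:inf,v4:13,v5:0,v6:inf,v7:inf,v8:inf
step 4: dist = v0:2,v1:inf,v2:29,v3:inf,v4:13,v5:0,v6:inf,v7:inf,v8:inf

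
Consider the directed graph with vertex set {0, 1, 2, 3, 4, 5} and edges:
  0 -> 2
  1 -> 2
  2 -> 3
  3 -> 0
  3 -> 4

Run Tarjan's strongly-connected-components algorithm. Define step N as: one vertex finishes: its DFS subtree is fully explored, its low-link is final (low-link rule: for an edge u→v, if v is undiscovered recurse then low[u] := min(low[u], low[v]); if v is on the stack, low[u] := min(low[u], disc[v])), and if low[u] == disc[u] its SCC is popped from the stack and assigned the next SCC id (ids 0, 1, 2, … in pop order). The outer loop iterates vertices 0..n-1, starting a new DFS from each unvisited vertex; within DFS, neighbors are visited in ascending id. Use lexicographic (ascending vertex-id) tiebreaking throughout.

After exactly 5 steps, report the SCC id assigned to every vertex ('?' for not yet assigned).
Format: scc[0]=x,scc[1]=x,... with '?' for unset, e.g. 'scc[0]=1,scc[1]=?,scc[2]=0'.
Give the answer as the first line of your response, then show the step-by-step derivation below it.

scc[0]=1,scc[1]=2,scc[2]=1,scc[3]=1,scc[4]=0,scc[5]=?

step 1: low=(low[0]=0,low[1]=?,low[2]=1,low[3]=0,low[4]=3,low[5]=?); scc=(scc[0]=?,scc[1]=?,scc[2]=?,scc[3]=?,scc[4]=0,scc[5]=?)
step 2: low=(low[0]=0,low[1]=?,low[2]=1,low[3]=0,low[4]=3,low[5]=?); scc=(scc[0]=?,scc[1]=?,scc[2]=?,scc[3]=?,scc[4]=0,scc[5]=?)
step 3: low=(low[0]=0,low[1]=?,low[2]=0,low[3]=0,low[4]=3,low[5]=?); scc=(scc[0]=?,scc[1]=?,scc[2]=?,scc[3]=?,scc[4]=0,scc[5]=?)
step 4: low=(low[0]=0,low[1]=?,low[2]=0,low[3]=0,low[4]=3,low[5]=?); scc=(scc[0]=1,scc[1]=?,scc[2]=1,scc[3]=1,scc[4]=0,scc[5]=?)
step 5: low=(low[0]=0,low[1]=4,low[2]=0,low[3]=0,low[4]=3,low[5]=?); scc=(scc[0]=1,scc[1]=2,scc[2]=1,scc[3]=1,scc[4]=0,scc[5]=?)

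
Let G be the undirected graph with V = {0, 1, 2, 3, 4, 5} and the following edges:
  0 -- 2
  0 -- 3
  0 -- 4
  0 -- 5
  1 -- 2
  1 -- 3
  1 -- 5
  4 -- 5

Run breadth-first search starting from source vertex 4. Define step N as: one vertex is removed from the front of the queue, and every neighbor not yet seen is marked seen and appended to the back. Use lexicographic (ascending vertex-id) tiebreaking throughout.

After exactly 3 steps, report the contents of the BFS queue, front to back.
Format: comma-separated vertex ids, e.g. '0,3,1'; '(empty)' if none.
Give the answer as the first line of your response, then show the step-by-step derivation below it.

2,3,1

step 1: dequeue 4; queue=[0,5]; order=4
step 2: dequeue 0; queue=[5,2,3]; order=4,0
step 3: dequeue 5; queue=[2,3,1]; order=4,0,5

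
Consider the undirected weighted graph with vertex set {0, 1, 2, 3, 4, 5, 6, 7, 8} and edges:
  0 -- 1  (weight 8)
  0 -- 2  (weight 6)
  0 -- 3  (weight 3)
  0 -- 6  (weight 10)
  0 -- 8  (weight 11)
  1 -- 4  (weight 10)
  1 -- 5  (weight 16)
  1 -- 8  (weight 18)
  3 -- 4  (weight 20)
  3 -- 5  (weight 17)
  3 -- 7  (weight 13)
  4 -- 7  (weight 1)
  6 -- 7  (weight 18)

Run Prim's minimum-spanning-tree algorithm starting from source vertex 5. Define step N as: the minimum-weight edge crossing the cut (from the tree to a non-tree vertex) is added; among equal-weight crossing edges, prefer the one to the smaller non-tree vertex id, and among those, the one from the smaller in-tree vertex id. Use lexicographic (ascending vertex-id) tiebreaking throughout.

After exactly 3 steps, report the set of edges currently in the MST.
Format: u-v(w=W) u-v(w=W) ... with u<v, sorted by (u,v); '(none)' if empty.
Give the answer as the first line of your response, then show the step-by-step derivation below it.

0-1(w=8) 0-3(w=3) 1-5(w=16)

step 1: add edge 1-5 (w=16); MST = {1-5(w=16)}
step 2: add edge 0-1 (w=8); MST = {0-1(w=8) 1-5(w=16)}
step 3: add edge 0-3 (w=3); MST = {0-1(w=8) 0-3(w=3) 1-5(w=16)}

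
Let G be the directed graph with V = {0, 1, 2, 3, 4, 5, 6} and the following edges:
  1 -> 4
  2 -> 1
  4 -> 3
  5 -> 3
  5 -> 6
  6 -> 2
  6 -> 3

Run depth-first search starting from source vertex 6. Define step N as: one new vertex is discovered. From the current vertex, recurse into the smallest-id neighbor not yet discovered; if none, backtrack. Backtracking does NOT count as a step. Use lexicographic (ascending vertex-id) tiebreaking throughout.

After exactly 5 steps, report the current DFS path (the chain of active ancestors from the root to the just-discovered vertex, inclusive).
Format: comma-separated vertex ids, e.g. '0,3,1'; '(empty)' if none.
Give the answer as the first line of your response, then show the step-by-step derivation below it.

6,2,1,4,3

step 1: discover 6; path=6; order=6
step 2: discover 2; path=6>2; order=6,2
step 3: discover 1; path=6>2>1; order=6,2,1
step 4: discover 4; path=6>2>1>4; order=6,2,1,4
step 5: discover 3; path=6>2>1>4>3; order=6,2,1,4,3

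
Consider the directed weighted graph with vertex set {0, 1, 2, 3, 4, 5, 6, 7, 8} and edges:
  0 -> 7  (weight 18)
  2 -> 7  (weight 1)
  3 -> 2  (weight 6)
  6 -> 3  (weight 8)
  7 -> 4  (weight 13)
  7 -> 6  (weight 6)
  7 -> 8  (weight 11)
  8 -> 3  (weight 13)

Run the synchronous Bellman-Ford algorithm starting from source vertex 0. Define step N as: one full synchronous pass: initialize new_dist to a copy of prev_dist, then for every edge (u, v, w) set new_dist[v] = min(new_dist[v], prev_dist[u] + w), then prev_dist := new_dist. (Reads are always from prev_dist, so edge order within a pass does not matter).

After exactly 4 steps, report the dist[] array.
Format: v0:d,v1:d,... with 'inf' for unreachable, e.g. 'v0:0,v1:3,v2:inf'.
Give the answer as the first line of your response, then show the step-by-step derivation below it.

v0:0,v1:inf,v2:38,v3:32,v4:31,v5:inf,v6:24,v7:18,v8:29

step 1: dist = v0:0,v1:inf,v2:inf,v3:inf,v4:inf,v5:inf,v6:inf,v7:18,v8:inf
step 2: dist = v0:0,v1:inf,v2:inf,v3:inf,v4:31,v5:inf,v6:24,v7:18,v8:29
step 3: dist = v0:0,v1:inf,v2:inf,v3:32,v4:31,v5:inf,v6:24,v7:18,v8:29
step 4: dist = v0:0,v1:inf,v2:38,v3:32,v4:31,v5:inf,v6:24,v7:18,v8:29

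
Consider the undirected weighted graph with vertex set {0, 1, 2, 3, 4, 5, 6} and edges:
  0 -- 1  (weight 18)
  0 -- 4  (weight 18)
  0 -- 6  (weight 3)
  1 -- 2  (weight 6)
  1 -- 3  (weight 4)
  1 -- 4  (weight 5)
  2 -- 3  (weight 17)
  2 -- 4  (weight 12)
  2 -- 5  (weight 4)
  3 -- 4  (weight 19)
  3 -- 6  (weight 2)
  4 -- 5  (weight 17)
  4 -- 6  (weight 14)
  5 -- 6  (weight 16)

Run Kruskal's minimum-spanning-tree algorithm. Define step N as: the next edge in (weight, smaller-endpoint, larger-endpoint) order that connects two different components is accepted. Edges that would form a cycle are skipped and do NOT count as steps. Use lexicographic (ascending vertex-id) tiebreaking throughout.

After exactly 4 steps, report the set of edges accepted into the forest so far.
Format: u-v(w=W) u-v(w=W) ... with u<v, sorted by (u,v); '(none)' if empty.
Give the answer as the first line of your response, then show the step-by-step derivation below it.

0-6(w=3) 1-3(w=4) 2-5(w=4) 3-6(w=2)

step 1: add edge 3-6 (w=2); MST = {3-6(w=2)}
step 2: add edge 0-6 (w=3); MST = {0-6(w=3) 3-6(w=2)}
step 3: add edge 1-3 (w=4); MST = {0-6(w=3) 1-3(w=4) 3-6(w=2)}
step 4: add edge 2-5 (w=4); MST = {0-6(w=3) 1-3(w=4) 2-5(w=4) 3-6(w=2)}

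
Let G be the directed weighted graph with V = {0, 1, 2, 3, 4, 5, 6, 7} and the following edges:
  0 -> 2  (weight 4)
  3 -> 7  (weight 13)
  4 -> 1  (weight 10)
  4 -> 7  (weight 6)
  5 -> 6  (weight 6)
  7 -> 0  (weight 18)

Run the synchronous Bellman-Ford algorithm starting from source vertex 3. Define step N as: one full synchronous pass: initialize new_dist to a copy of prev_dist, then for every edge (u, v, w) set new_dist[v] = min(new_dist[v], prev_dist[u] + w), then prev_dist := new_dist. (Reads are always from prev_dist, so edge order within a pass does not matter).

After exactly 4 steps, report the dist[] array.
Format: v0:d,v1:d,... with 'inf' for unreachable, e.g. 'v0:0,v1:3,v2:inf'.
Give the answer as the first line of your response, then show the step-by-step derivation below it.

v0:31,v1:inf,v2:35,v3:0,v4:inf,v5:inf,v6:inf,v7:13

step 1: dist = v0:inf,v1:inf,v2:inf,v3:0,v4:inf,v5:inf,v6:inf,v7:13
step 2: dist = v0:31,v1:inf,v2:inf,v3:0,v4:inf,v5:inf,v6:inf,v7:13
step 3: dist = v0:31,v1:inf,v2:35,v3:0,v4:inf,v5:inf,v6:inf,v7:13
step 4: dist = v0:31,v1:inf,v2:35,v3:0,v4:inf,v5:inf,v6:inf,v7:13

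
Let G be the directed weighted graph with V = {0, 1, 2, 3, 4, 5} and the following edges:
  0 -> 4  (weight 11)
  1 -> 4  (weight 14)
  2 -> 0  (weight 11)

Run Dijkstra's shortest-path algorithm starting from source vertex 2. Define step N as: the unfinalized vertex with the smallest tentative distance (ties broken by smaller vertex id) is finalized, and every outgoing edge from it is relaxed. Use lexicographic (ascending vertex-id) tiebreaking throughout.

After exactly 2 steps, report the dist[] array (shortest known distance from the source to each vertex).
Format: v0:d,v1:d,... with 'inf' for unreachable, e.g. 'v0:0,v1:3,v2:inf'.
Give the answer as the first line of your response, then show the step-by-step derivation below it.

v0:11,v1:inf,v2:0,v3:inf,v4:22,v5:inf

step 1: dist = v0:11,v1:inf,v2:0,v3:inf,v4:inf,v5:inf
step 2: dist = v0:11,v1:inf,v2:0,v3:inf,v4:22,v5:inf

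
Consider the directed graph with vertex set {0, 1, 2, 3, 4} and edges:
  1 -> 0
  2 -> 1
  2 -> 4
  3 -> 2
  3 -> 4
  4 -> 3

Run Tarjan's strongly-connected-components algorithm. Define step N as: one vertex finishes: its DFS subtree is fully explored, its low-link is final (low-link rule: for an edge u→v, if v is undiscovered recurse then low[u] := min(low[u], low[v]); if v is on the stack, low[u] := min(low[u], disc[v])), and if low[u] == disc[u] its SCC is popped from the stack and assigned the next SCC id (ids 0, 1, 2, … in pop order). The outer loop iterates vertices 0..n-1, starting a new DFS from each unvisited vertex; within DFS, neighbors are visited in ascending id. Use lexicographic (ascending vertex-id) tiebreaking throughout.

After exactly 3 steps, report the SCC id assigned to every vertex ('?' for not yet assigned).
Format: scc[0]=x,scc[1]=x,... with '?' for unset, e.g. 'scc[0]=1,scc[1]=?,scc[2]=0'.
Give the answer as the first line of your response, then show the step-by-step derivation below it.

scc[0]=0,scc[1]=1,scc[2]=?,scc[3]=?,scc[4]=?

step 1: low=(low[0]=0,low[1]=?,low[2]=?,low[3]=?,low[4]=?); scc=(scc[0]=0,scc[1]=?,scc[2]=?,scc[3]=?,scc[4]=?)
step 2: low=(low[0]=0,low[1]=1,low[2]=?,low[3]=?,low[4]=?); scc=(scc[0]=0,scc[1]=1,scc[2]=?,scc[3]=?,scc[4]=?)
step 3: low=(low[0]=0,low[1]=1,low[2]=2,low[3]=2,low[4]=3); scc=(scc[0]=0,scc[1]=1,scc[2]=?,scc[3]=?,scc[4]=?)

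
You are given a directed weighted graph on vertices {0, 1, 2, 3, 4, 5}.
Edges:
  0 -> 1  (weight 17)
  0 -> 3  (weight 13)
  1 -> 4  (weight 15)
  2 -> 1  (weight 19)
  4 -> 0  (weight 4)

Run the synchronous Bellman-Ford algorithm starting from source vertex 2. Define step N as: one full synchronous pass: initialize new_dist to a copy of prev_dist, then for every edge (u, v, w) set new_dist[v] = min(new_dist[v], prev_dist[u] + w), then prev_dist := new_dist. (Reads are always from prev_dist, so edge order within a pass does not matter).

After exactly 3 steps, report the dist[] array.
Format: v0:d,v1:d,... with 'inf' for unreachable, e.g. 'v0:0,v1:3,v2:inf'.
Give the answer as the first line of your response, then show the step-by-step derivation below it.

v0:38,v1:19,v2:0,v3:inf,v4:34,v5:inf

step 1: dist = v0:inf,v1:19,v2:0,v3:inf,v4:inf,v5:inf
step 2: dist = v0:inf,v1:19,v2:0,v3:inf,v4:34,v5:inf
step 3: dist = v0:38,v1:19,v2:0,v3:inf,v4:34,v5:inf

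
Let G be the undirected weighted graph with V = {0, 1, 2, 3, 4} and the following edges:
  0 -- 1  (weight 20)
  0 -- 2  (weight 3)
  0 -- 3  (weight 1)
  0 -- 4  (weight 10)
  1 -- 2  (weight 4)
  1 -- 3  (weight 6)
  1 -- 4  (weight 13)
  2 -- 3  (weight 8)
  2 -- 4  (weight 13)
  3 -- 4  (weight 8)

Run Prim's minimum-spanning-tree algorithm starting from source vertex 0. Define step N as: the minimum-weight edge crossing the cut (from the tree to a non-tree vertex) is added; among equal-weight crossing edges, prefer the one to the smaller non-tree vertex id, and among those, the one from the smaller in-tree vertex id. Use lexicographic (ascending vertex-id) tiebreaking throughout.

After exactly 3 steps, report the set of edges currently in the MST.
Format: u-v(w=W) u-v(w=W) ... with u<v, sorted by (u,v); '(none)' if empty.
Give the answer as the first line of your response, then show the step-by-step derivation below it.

0-2(w=3) 0-3(w=1) 1-2(w=4)

step 1: add edge 0-3 (w=1); MST = {0-3(w=1)}
step 2: add edge 0-2 (w=3); MST = {0-2(w=3) 0-3(w=1)}
step 3: add edge 1-2 (w=4); MST = {0-2(w=3) 0-3(w=1) 1-2(w=4)}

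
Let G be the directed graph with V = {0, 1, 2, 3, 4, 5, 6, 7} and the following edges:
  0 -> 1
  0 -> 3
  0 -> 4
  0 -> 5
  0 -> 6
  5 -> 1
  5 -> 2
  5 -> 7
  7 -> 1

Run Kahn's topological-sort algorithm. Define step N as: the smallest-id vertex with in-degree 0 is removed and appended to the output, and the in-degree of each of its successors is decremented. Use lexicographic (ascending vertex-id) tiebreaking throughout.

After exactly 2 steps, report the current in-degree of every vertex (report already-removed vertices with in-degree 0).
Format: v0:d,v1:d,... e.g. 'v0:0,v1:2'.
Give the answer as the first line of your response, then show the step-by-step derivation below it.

v0:0,v1:2,v2:1,v3:0,v4:0,v5:0,v6:0,v7:1

step 1: output 0; order=[0]; indeg=(0,2,1,0,0,0,0,1)
step 2: output 3; order=[0,3]; indeg=(0,2,1,0,0,0,0,1)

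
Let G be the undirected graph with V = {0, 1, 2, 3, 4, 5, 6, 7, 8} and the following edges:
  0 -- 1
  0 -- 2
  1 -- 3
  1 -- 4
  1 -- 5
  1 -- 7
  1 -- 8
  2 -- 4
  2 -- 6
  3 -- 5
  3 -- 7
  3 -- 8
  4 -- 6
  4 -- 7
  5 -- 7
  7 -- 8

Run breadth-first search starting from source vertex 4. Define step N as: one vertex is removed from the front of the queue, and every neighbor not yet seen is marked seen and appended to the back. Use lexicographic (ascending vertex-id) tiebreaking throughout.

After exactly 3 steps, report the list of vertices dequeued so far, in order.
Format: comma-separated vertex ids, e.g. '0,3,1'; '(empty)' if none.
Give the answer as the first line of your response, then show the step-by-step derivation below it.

4,1,2

step 1: dequeue 4; queue=[1,2,6,7]; order=4
step 2: dequeue 1; queue=[2,6,7,0,3,5,8]; order=4,1
step 3: dequeue 2; queue=[6,7,0,3,5,8]; order=4,1,2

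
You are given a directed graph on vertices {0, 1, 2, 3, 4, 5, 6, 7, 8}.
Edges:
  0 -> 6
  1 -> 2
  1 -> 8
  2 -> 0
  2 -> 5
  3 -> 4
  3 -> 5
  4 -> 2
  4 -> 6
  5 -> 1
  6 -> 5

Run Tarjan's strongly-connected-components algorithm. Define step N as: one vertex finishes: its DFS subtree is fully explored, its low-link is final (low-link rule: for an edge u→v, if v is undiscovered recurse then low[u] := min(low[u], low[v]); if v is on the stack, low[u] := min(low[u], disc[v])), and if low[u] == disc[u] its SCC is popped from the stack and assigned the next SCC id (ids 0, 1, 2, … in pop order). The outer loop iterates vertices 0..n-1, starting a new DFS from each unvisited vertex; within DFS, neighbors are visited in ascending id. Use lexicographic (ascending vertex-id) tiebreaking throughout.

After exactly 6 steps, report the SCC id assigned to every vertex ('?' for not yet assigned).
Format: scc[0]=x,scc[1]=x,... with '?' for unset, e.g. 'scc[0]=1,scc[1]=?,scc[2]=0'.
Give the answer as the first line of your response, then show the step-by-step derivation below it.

scc[0]=1,scc[1]=1,scc[2]=1,scc[3]=?,scc[4]=?,scc[5]=1,scc[6]=1,scc[7]=?,scc[8]=0

step 1: low=(low[0]=0,low[1]=3,low[2]=0,low[3]=?,low[4]=?,low[5]=2,low[6]=1,low[7]=?,low[8]=?); scc=(scc[0]=?,scc[1]=?,scc[2]=?,scc[3]=?,scc[4]=?,scc[5]=?,scc[6]=?,scc[7]=?,scc[8]=?)
step 2: low=(low[0]=0,low[1]=0,low[2]=0,low[3]=?,low[4]=?,low[5]=2,low[6]=1,low[7]=?,low[8]=5); scc=(scc[0]=?,scc[1]=?,scc[2]=?,scc[3]=?,scc[4]=?,scc[5]=?,scc[6]=?,scc[7]=?,scc[8]=0)
step 3: low=(low[0]=0,low[1]=0,low[2]=0,low[3]=?,low[4]=?,low[5]=2,low[6]=1,low[7]=?,low[8]=5); scc=(scc[0]=?,scc[1]=?,scc[2]=?,scc[3]=?,scc[4]=?,scc[5]=?,scc[6]=?,scc[7]=?,scc[8]=0)
step 4: low=(low[0]=0,low[1]=0,low[2]=0,low[3]=?,low[4]=?,low[5]=0,low[6]=1,low[7]=?,low[8]=5); scc=(scc[0]=?,scc[1]=?,scc[2]=?,scc[3]=?,scc[4]=?,scc[5]=?,scc[6]=?,scc[7]=?,scc[8]=0)
step 5: low=(low[0]=0,low[1]=0,low[2]=0,low[3]=?,low[4]=?,low[5]=0,low[6]=0,low[7]=?,low[8]=5); scc=(scc[0]=?,scc[1]=?,scc[2]=?,scc[3]=?,scc[4]=?,scc[5]=?,scc[6]=?,scc[7]=?,scc[8]=0)
step 6: low=(low[0]=0,low[1]=0,low[2]=0,low[3]=?,low[4]=?,low[5]=0,low[6]=0,low[7]=?,low[8]=5); scc=(scc[0]=1,scc[1]=1,scc[2]=1,scc[3]=?,scc[4]=?,scc[5]=1,scc[6]=1,scc[7]=?,scc[8]=0)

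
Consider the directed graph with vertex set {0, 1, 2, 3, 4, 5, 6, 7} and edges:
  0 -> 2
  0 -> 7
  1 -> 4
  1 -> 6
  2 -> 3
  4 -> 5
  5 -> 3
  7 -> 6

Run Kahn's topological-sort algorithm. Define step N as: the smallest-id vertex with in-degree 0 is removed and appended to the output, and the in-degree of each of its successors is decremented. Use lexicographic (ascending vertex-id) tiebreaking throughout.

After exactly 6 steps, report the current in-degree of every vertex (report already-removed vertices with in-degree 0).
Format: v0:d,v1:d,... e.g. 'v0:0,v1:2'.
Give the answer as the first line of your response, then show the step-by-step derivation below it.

v0:0,v1:0,v2:0,v3:0,v4:0,v5:0,v6:1,v7:0

step 1: output 0; order=[0]; indeg=(0,0,0,2,1,1,2,0)
step 2: output 1; order=[0,1]; indeg=(0,0,0,2,0,1,1,0)
step 3: output 2; order=[0,1,2]; indeg=(0,0,0,1,0,1,1,0)
step 4: output 4; order=[0,1,2,4]; indeg=(0,0,0,1,0,0,1,0)
step 5: output 5; order=[0,1,2,4,5]; indeg=(0,0,0,0,0,0,1,0)
step 6: output 3; order=[0,1,2,4,5,3]; indeg=(0,0,0,0,0,0,1,0)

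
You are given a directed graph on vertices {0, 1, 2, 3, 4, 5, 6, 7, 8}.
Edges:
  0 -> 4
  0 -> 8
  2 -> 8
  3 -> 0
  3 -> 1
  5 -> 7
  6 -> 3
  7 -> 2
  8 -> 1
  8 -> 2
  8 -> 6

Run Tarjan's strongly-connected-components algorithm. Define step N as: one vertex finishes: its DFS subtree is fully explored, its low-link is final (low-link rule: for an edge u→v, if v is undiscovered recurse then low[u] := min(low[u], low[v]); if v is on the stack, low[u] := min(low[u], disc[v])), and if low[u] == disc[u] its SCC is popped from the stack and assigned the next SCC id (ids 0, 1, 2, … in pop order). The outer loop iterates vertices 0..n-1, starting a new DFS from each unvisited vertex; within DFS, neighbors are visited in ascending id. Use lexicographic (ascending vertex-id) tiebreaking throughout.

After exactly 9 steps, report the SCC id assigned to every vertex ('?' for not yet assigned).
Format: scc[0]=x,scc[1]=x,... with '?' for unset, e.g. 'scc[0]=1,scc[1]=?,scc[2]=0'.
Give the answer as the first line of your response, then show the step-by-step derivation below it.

scc[0]=2,scc[1]=1,scc[2]=2,scc[3]=2,scc[4]=0,scc[5]=4,scc[6]=2,scc[7]=3,scc[8]=2

step 1: low=(low[0]=0,low[1]=?,low[2]=?,low[3]=?,low[4]=1,low[5]=?,low[6]=?,low[7]=?,low[8]=?); scc=(scc[0]=?,scc[1]=?,scc[2]=?,scc[3]=?,scc[4]=0,scc[5]=?,scc[6]=?,scc[7]=?,scc[8]=?)
step 2: low=(low[0]=0,low[1]=3,low[2]=?,low[3]=?,low[4]=1,low[5]=?,low[6]=?,low[7]=?,low[8]=2); scc=(scc[0]=?,scc[1]=1,scc[2]=?,scc[3]=?,scc[4]=0,scc[5]=?,scc[6]=?,scc[7]=?,scc[8]=?)
step 3: low=(low[0]=0,low[1]=3,low[2]=2,low[3]=?,low[4]=1,low[5]=?,low[6]=?,low[7]=?,low[8]=2); scc=(scc[0]=?,scc[1]=1,scc[2]=?,scc[3]=?,scc[4]=0,scc[5]=?,scc[6]=?,scc[7]=?,scc[8]=?)
step 4: low=(low[0]=0,low[1]=3,low[2]=2,low[3]=0,low[4]=1,low[5]=?,low[6]=5,low[7]=?,low[8]=2); scc=(scc[0]=?,scc[1]=1,scc[2]=?,scc[3]=?,scc[4]=0,scc[5]=?,scc[6]=?,scc[7]=?,scc[8]=?)
step 5: low=(low[0]=0,low[1]=3,low[2]=2,low[3]=0,low[4]=1,low[5]=?,low[6]=0,low[7]=?,low[8]=2); scc=(scc[0]=?,scc[1]=1,scc[2]=?,scc[3]=?,scc[4]=0,scc[5]=?,scc[6]=?,scc[7]=?,scc[8]=?)
step 6: low=(low[0]=0,low[1]=3,low[2]=2,low[3]=0,low[4]=1,low[5]=?,low[6]=0,low[7]=?,low[8]=0); scc=(scc[0]=?,scc[1]=1,scc[2]=?,scc[3]=?,scc[4]=0,scc[5]=?,scc[6]=?,scc[7]=?,scc[8]=?)
step 7: low=(low[0]=0,low[1]=3,low[2]=2,low[3]=0,low[4]=1,low[5]=?,low[6]=0,low[7]=?,low[8]=0); scc=(scc[0]=2,scc[1]=1,scc[2]=2,scc[3]=2,scc[4]=0,scc[5]=?,scc[6]=2,scc[7]=?,scc[8]=2)
step 8: low=(low[0]=0,low[1]=3,low[2]=2,low[3]=0,low[4]=1,low[5]=7,low[6]=0,low[7]=8,low[8]=0); scc=(scc[0]=2,scc[1]=1,scc[2]=2,scc[3]=2,scc[4]=0,scc[5]=?,scc[6]=2,scc[7]=3,scc[8]=2)
step 9: low=(low[0]=0,low[1]=3,low[2]=2,low[3]=0,low[4]=1,low[5]=7,low[6]=0,low[7]=8,low[8]=0); scc=(scc[0]=2,scc[1]=1,scc[2]=2,scc[3]=2,scc[4]=0,scc[5]=4,scc[6]=2,scc[7]=3,scc[8]=2)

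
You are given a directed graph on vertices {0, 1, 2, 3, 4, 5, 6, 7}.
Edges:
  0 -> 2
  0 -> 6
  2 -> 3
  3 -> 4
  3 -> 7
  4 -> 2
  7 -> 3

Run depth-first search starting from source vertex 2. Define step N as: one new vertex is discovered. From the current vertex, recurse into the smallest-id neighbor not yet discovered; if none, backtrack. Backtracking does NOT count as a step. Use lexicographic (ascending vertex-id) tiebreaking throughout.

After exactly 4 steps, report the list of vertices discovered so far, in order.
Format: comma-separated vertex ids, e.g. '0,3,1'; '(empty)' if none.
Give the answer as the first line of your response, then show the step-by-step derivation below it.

2,3,4,7

step 1: discover 2; path=2; order=2
step 2: discover 3; path=2>3; order=2,3
step 3: discover 4; path=2>3>4; order=2,3,4
step 4: discover 7; path=2>3>7; order=2,3,4,7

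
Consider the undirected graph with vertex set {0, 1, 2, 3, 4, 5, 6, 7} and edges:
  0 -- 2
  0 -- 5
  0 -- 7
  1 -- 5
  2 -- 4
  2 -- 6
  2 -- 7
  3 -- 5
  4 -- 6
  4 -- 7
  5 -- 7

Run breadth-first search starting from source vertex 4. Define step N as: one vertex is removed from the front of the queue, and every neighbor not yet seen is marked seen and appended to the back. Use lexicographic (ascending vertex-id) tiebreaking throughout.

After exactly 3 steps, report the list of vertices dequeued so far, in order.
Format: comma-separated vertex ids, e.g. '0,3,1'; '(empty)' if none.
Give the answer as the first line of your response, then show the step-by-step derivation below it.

4,2,6

step 1: dequeue 4; queue=[2,6,7]; order=4
step 2: dequeue 2; queue=[6,7,0]; order=4,2
step 3: dequeue 6; queue=[7,0]; order=4,2,6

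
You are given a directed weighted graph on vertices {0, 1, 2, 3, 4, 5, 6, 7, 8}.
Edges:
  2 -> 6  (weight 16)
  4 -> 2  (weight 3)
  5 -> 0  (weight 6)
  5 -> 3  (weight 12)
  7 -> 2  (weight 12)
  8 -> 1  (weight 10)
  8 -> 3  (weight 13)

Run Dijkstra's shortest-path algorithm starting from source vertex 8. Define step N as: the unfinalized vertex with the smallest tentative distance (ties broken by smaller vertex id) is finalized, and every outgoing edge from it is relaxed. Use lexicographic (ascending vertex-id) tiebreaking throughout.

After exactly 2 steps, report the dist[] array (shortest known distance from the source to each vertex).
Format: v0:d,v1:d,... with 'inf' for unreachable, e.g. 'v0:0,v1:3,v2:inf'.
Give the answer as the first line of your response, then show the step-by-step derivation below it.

v0:inf,v1:10,v2:inf,v3:13,v4:inf,v5:inf,v6:inf,v7:inf,v8:0

step 1: dist = v0:inf,v1:10,v2:inf,v3:13,v4:inf,v5:inf,v6:inf,v7:inf,v8:0
step 2: dist = v0:inf,v1:10,v2:inf,v3:13,v4:inf,v5:inf,v6:inf,v7:inf,v8:0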